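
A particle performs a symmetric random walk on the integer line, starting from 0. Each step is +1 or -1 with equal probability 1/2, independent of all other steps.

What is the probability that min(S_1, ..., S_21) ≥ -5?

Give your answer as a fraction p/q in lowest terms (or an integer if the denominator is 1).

Let f(t,s) = #length-t paths at position s with S_1..S_t all ≥ -5.
f(t,s) = f(t-1,s-1) + f(t-1,s+1) for s ≥ -5; f(t,s) = 0 for s < -5.
t=0: f(0,0)=1
t=1: f(1,-1)=1 f(1,1)=1
t=2: f(2,-2)=1 f(2,0)=2 f(2,2)=1
t=3: f(3,-3)=1 f(3,-1)=3 f(3,1)=3 f(3,3)=1
t=4: f(4,-4)=1 f(4,-2)=4 f(4,0)=6 f(4,2)=4 f(4,4)=1
t=5: f(5,-5)=1 f(5,-3)=5 f(5,-1)=10 f(5,1)=10 f(5,3)=5 f(5,5)=1
t=6: f(6,-4)=6 f(6,-2)=15 f(6,0)=20 f(6,2)=15 f(6,4)=6 f(6,6)=1
t=7: f(7,-5)=6 f(7,-3)=21 f(7,-1)=35 f(7,1)=35 f(7,3)=21 f(7,5)=7 f(7,7)=1
t=8: f(8,-4)=27 f(8,-2)=56 f(8,0)=70 f(8,2)=56 f(8,4)=28 f(8,6)=8 f(8,8)=1
t=9: f(9,-5)=27 f(9,-3)=83 f(9,-1)=126 f(9,1)=126 f(9,3)=84 f(9,5)=36 f(9,7)=9 f(9,9)=1
t=10: f(10,-4)=110 f(10,-2)=209 f(10,0)=252 f(10,2)=210 f(10,4)=120 f(10,6)=45 f(10,8)=10 f(10,10)=1
t=11: f(11,-5)=110 f(11,-3)=319 f(11,-1)=461 f(11,1)=462 f(11,3)=330 f(11,5)=165 f(11,7)=55 f(11,9)=11 f(11,11)=1
t=12: f(12,-4)=429 f(12,-2)=780 f(12,0)=923 f(12,2)=792 f(12,4)=495 f(12,6)=220 f(12,8)=66 f(12,10)=12 f(12,12)=1
t=13: f(13,-5)=429 f(13,-3)=1209 f(13,-1)=1703 f(13,1)=1715 f(13,3)=1287 f(13,5)=715 f(13,7)=286 f(13,9)=78 f(13,11)=13 f(13,13)=1
t=14: f(14,-4)=1638 f(14,-2)=2912 f(14,0)=3418 f(14,2)=3002 f(14,4)=2002 f(14,6)=1001 f(14,8)=364 f(14,10)=91 f(14,12)=14 f(14,14)=1
t=15: f(15,-5)=1638 f(15,-3)=4550 f(15,-1)=6330 f(15,1)=6420 f(15,3)=5004 f(15,5)=3003 f(15,7)=1365 f(15,9)=455 f(15,11)=105 f(15,13)=15 f(15,15)=1
t=16: f(16,-4)=6188 f(16,-2)=10880 f(16,0)=12750 f(16,2)=11424 f(16,4)=8007 f(16,6)=4368 f(16,8)=1820 f(16,10)=560 f(16,12)=120 f(16,14)=16 f(16,16)=1
t=17: f(17,-5)=6188 f(17,-3)=17068 f(17,-1)=23630 f(17,1)=24174 f(17,3)=19431 f(17,5)=12375 f(17,7)=6188 f(17,9)=2380 f(17,11)=680 f(17,13)=136 f(17,15)=17 f(17,17)=1
t=18: f(18,-4)=23256 f(18,-2)=40698 f(18,0)=47804 f(18,2)=43605 f(18,4)=31806 f(18,6)=18563 f(18,8)=8568 f(18,10)=3060 f(18,12)=816 f(18,14)=153 f(18,16)=18 f(18,18)=1
t=19: f(19,-5)=23256 f(19,-3)=63954 f(19,-1)=88502 f(19,1)=91409 f(19,3)=75411 f(19,5)=50369 f(19,7)=27131 f(19,9)=11628 f(19,11)=3876 f(19,13)=969 f(19,15)=171 f(19,17)=19 f(19,19)=1
t=20: f(20,-4)=87210 f(20,-2)=152456 f(20,0)=179911 f(20,2)=166820 f(20,4)=125780 f(20,6)=77500 f(20,8)=38759 f(20,10)=15504 f(20,12)=4845 f(20,14)=1140 f(20,16)=190 f(20,18)=20 f(20,20)=1
t=21: f(21,-5)=87210 f(21,-3)=239666 f(21,-1)=332367 f(21,1)=346731 f(21,3)=292600 f(21,5)=203280 f(21,7)=116259 f(21,9)=54263 f(21,11)=20349 f(21,13)=5985 f(21,15)=1330 f(21,17)=210 f(21,19)=21 f(21,21)=1
Σ_s f(21,s) = 1700272
P = 1700272/2097152 = 106267/131072

Answer: 106267/131072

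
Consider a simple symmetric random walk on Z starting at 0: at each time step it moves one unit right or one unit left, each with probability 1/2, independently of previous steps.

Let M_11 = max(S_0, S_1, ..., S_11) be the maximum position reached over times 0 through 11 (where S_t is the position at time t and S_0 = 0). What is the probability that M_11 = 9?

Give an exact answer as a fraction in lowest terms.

Let M_11 = max(S_0,...,S_11). Use the reflection principle: for j ≥ 1, #{paths with M_11 ≥ j} = #{S_11 ≥ j} + #{S_11 ≥ j+1}.
By reflection, #{M_11 ≥ 9} = #{S_11 ≥ 9} + #{S_11 ≥ 10} = 12 + 1 = 13.
#{M_11 ≥ 10} = #{S_11 ≥ 10} + #{S_11 ≥ 11} = 1 + 1 = 2.
#{M_11 = 9} = 13 - 2 = 11.
P(M_11 = 9) = 11/2048 = 11/2048

Answer: 11/2048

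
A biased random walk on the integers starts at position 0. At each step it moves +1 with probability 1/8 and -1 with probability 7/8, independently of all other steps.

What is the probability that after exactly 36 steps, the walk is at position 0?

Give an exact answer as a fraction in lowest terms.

Answer: 3694518431349280489687425/81129638414606681695789005144064

Derivation:
To be at 0 after 36 steps: need exactly 18 steps of +1 and 18 of -1.
Number of such sequences: C(36,18) = 9075135300
Each has probability (1/8)^18 · (7/8)^18 = 1628413597910449/324518553658426726783156020576256
P = 9075135300 · 1628413597910449/324518553658426726783156020576256 = 3694518431349280489687425/81129638414606681695789005144064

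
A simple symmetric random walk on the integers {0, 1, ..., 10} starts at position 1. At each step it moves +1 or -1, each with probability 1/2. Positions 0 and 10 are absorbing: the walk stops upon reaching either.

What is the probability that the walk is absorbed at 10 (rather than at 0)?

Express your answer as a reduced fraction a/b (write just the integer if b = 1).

Symmetric walk (p = 1/2): the harmonic-function argument gives P(hit 10 before 0 | start at 1) = a/N.
P = 1/10 = 1/10

Answer: 1/10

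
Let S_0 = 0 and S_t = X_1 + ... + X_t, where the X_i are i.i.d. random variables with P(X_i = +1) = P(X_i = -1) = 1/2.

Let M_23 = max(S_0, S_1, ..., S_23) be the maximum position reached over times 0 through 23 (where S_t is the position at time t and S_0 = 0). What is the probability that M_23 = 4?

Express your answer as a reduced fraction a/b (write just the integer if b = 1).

Let M_23 = max(S_0,...,S_23). Use the reflection principle: for j ≥ 1, #{paths with M_23 ≥ j} = #{S_23 ≥ j} + #{S_23 ≥ j+1}.
By reflection, #{M_23 ≥ 4} = #{S_23 ≥ 4} + #{S_23 ≥ 5} = 1698160 + 1698160 = 3396320.
#{M_23 ≥ 5} = #{S_23 ≥ 5} + #{S_23 ≥ 6} = 1698160 + 880970 = 2579130.
#{M_23 = 4} = 3396320 - 2579130 = 817190.
P(M_23 = 4) = 817190/8388608 = 408595/4194304

Answer: 408595/4194304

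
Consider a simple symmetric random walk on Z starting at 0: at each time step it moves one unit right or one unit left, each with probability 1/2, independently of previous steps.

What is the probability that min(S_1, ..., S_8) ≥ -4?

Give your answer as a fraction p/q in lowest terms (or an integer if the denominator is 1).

Answer: 119/128

Derivation:
Let f(t,s) = #length-t paths at position s with S_1..S_t all ≥ -4.
f(t,s) = f(t-1,s-1) + f(t-1,s+1) for s ≥ -4; f(t,s) = 0 for s < -4.
t=0: f(0,0)=1
t=1: f(1,-1)=1 f(1,1)=1
t=2: f(2,-2)=1 f(2,0)=2 f(2,2)=1
t=3: f(3,-3)=1 f(3,-1)=3 f(3,1)=3 f(3,3)=1
t=4: f(4,-4)=1 f(4,-2)=4 f(4,0)=6 f(4,2)=4 f(4,4)=1
t=5: f(5,-3)=5 f(5,-1)=10 f(5,1)=10 f(5,3)=5 f(5,5)=1
t=6: f(6,-4)=5 f(6,-2)=15 f(6,0)=20 f(6,2)=15 f(6,4)=6 f(6,6)=1
t=7: f(7,-3)=20 f(7,-1)=35 f(7,1)=35 f(7,3)=21 f(7,5)=7 f(7,7)=1
t=8: f(8,-4)=20 f(8,-2)=55 f(8,0)=70 f(8,2)=56 f(8,4)=28 f(8,6)=8 f(8,8)=1
Σ_s f(8,s) = 238
P = 238/256 = 119/128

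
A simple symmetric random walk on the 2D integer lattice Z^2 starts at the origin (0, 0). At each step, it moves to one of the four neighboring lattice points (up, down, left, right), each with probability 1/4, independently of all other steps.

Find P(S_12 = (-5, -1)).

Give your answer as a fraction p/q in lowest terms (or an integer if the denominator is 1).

Answer: 27225/4194304

Derivation:
Let h be the number of horizontal steps (so 12-h are vertical). To end at (-5,-1) need (h-5)/2 right-steps and ((12-h)-1)/2 up-steps.
Sum over h with 5 ≤ h ≤ 11, h ≡ 1 (mod 2), 12-h ≡ 1 (mod 2):
h=5: C(12,5)·C(5,0)·C(7,3) = 792·1·35 = 27720
h=7: C(12,7)·C(7,1)·C(5,2) = 792·7·10 = 55440
h=9: C(12,9)·C(9,2)·C(3,1) = 220·36·3 = 23760
h=11: C(12,11)·C(11,3)·C(1,0) = 12·165·1 = 1980
Total favorable: 108900
Total paths: 4^12 = 16777216
P = 108900/16777216 = 27225/4194304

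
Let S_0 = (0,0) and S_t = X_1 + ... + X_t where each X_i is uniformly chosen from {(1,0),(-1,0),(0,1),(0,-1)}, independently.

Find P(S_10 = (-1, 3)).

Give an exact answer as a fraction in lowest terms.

Answer: 1575/65536

Derivation:
Let h be the number of horizontal steps (so 10-h are vertical). To end at (-1,3) need (h-1)/2 right-steps and ((10-h)+3)/2 up-steps.
Sum over h with 1 ≤ h ≤ 7, h ≡ 1 (mod 2), 10-h ≡ 1 (mod 2):
h=1: C(10,1)·C(1,0)·C(9,6) = 10·1·84 = 840
h=3: C(10,3)·C(3,1)·C(7,5) = 120·3·21 = 7560
h=5: C(10,5)·C(5,2)·C(5,4) = 252·10·5 = 12600
h=7: C(10,7)·C(7,3)·C(3,3) = 120·35·1 = 4200
Total favorable: 25200
Total paths: 4^10 = 1048576
P = 25200/1048576 = 1575/65536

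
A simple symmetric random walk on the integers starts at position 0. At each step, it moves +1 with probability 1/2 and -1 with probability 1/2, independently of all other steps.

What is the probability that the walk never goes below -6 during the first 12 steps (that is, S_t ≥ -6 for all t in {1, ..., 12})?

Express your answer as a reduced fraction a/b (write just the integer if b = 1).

Let f(t,s) = #length-t paths at position s with S_1..S_t all ≥ -6.
f(t,s) = f(t-1,s-1) + f(t-1,s+1) for s ≥ -6; f(t,s) = 0 for s < -6.
t=0: f(0,0)=1
t=1: f(1,-1)=1 f(1,1)=1
t=2: f(2,-2)=1 f(2,0)=2 f(2,2)=1
t=3: f(3,-3)=1 f(3,-1)=3 f(3,1)=3 f(3,3)=1
t=4: f(4,-4)=1 f(4,-2)=4 f(4,0)=6 f(4,2)=4 f(4,4)=1
t=5: f(5,-5)=1 f(5,-3)=5 f(5,-1)=10 f(5,1)=10 f(5,3)=5 f(5,5)=1
t=6: f(6,-6)=1 f(6,-4)=6 f(6,-2)=15 f(6,0)=20 f(6,2)=15 f(6,4)=6 f(6,6)=1
t=7: f(7,-5)=7 f(7,-3)=21 f(7,-1)=35 f(7,1)=35 f(7,3)=21 f(7,5)=7 f(7,7)=1
t=8: f(8,-6)=7 f(8,-4)=28 f(8,-2)=56 f(8,0)=70 f(8,2)=56 f(8,4)=28 f(8,6)=8 f(8,8)=1
t=9: f(9,-5)=35 f(9,-3)=84 f(9,-1)=126 f(9,1)=126 f(9,3)=84 f(9,5)=36 f(9,7)=9 f(9,9)=1
t=10: f(10,-6)=35 f(10,-4)=119 f(10,-2)=210 f(10,0)=252 f(10,2)=210 f(10,4)=120 f(10,6)=45 f(10,8)=10 f(10,10)=1
t=11: f(11,-5)=154 f(11,-3)=329 f(11,-1)=462 f(11,1)=462 f(11,3)=330 f(11,5)=165 f(11,7)=55 f(11,9)=11 f(11,11)=1
t=12: f(12,-6)=154 f(12,-4)=483 f(12,-2)=791 f(12,0)=924 f(12,2)=792 f(12,4)=495 f(12,6)=220 f(12,8)=66 f(12,10)=12 f(12,12)=1
Σ_s f(12,s) = 3938
P = 3938/4096 = 1969/2048

Answer: 1969/2048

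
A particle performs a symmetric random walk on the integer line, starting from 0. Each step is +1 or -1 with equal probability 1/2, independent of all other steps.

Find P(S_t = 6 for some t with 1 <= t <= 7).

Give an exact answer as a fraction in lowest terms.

Count via complement. Let g(t,s) = #length-t paths at position s with S_1..S_t all ≠ 6.
g(t,s) = g(t-1,s-1) + g(t-1,s+1) for s ≠ 6; g(t,6) = 0.
t=0: g(0,0)=1
t=1: g(1,-1)=1 g(1,1)=1
t=2: g(2,-2)=1 g(2,0)=2 g(2,2)=1
t=3: g(3,-3)=1 g(3,-1)=3 g(3,1)=3 g(3,3)=1
t=4: g(4,-4)=1 g(4,-2)=4 g(4,0)=6 g(4,2)=4 g(4,4)=1
t=5: g(5,-5)=1 g(5,-3)=5 g(5,-1)=10 g(5,1)=10 g(5,3)=5 g(5,5)=1
t=6: g(6,-6)=1 g(6,-4)=6 g(6,-2)=15 g(6,0)=20 g(6,2)=15 g(6,4)=6
t=7: g(7,-7)=1 g(7,-5)=7 g(7,-3)=21 g(7,-1)=35 g(7,1)=35 g(7,3)=21 g(7,5)=6
Paths never hitting 6: Σ_s g(7,s) = 126
Paths hitting 6: 2^7 - 126 = 2
P = 2/128 = 1/64

Answer: 1/64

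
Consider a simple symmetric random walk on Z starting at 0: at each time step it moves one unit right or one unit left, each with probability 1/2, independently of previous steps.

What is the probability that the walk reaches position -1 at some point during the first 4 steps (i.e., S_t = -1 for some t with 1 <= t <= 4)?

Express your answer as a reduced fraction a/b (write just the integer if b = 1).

Answer: 5/8

Derivation:
Count via complement. Let g(t,s) = #length-t paths at position s with S_1..S_t all ≠ -1.
g(t,s) = g(t-1,s-1) + g(t-1,s+1) for s ≠ -1; g(t,-1) = 0.
t=0: g(0,0)=1
t=1: g(1,1)=1
t=2: g(2,0)=1 g(2,2)=1
t=3: g(3,1)=2 g(3,3)=1
t=4: g(4,0)=2 g(4,2)=3 g(4,4)=1
Paths never hitting -1: Σ_s g(4,s) = 6
Paths hitting -1: 2^4 - 6 = 10
P = 10/16 = 5/8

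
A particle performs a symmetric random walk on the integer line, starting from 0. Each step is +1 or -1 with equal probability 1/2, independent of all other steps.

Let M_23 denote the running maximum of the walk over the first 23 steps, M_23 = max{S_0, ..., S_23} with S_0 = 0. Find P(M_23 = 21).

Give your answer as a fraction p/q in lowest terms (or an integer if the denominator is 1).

Answer: 23/8388608

Derivation:
Let M_23 = max(S_0,...,S_23). Use the reflection principle: for j ≥ 1, #{paths with M_23 ≥ j} = #{S_23 ≥ j} + #{S_23 ≥ j+1}.
By reflection, #{M_23 ≥ 21} = #{S_23 ≥ 21} + #{S_23 ≥ 22} = 24 + 1 = 25.
#{M_23 ≥ 22} = #{S_23 ≥ 22} + #{S_23 ≥ 23} = 1 + 1 = 2.
#{M_23 = 21} = 25 - 2 = 23.
P(M_23 = 21) = 23/8388608 = 23/8388608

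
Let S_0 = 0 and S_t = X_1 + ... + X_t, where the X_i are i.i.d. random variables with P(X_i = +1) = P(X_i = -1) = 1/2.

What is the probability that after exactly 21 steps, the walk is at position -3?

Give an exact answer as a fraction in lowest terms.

Answer: 146965/1048576

Derivation:
To reach position -3 after 21 steps: need 9 steps of +1 and 12 of -1.
Favorable paths: C(21,9) = 293930
Total paths: 2^21 = 2097152
P = 293930/2097152 = 146965/1048576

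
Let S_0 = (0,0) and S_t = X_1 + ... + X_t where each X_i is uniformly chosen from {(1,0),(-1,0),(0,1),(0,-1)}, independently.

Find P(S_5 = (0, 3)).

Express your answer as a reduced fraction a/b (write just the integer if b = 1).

Answer: 25/1024

Derivation:
Let h be the number of horizontal steps (so 5-h are vertical). To end at (0,3) need (h+0)/2 right-steps and ((5-h)+3)/2 up-steps.
Sum over h with 0 ≤ h ≤ 2, h ≡ 0 (mod 2), 5-h ≡ 1 (mod 2):
h=0: C(5,0)·C(0,0)·C(5,4) = 1·1·5 = 5
h=2: C(5,2)·C(2,1)·C(3,3) = 10·2·1 = 20
Total favorable: 25
Total paths: 4^5 = 1024
P = 25/1024 = 25/1024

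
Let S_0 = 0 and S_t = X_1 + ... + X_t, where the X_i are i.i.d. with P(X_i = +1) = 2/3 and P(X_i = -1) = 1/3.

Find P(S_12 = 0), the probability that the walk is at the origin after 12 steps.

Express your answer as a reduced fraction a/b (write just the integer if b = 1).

To be at 0 after 12 steps: need exactly 6 steps of +1 and 6 of -1.
Number of such sequences: C(12,6) = 924
Each has probability (2/3)^6 · (1/3)^6 = 64/531441
P = 924 · 64/531441 = 19712/177147

Answer: 19712/177147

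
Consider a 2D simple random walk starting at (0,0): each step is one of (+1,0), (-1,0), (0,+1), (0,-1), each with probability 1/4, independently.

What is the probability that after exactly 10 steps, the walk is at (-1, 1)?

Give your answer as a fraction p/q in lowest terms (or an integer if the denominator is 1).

Let h be the number of horizontal steps (so 10-h are vertical). To end at (-1,1) need (h-1)/2 right-steps and ((10-h)+1)/2 up-steps.
Sum over h with 1 ≤ h ≤ 9, h ≡ 1 (mod 2), 10-h ≡ 1 (mod 2):
h=1: C(10,1)·C(1,0)·C(9,5) = 10·1·126 = 1260
h=3: C(10,3)·C(3,1)·C(7,4) = 120·3·35 = 12600
h=5: C(10,5)·C(5,2)·C(5,3) = 252·10·10 = 25200
h=7: C(10,7)·C(7,3)·C(3,2) = 120·35·3 = 12600
h=9: C(10,9)·C(9,4)·C(1,1) = 10·126·1 = 1260
Total favorable: 52920
Total paths: 4^10 = 1048576
P = 52920/1048576 = 6615/131072

Answer: 6615/131072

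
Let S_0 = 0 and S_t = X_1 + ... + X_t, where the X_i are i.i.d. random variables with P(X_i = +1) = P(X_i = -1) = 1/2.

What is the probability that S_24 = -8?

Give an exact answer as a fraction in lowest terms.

Answer: 735471/16777216

Derivation:
To reach position -8 after 24 steps: need 8 steps of +1 and 16 of -1.
Favorable paths: C(24,8) = 735471
Total paths: 2^24 = 16777216
P = 735471/16777216 = 735471/16777216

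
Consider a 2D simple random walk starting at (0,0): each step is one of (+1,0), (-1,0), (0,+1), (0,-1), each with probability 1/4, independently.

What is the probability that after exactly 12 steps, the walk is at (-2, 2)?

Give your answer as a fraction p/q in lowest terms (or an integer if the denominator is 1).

Let h be the number of horizontal steps (so 12-h are vertical). To end at (-2,2) need (h-2)/2 right-steps and ((12-h)+2)/2 up-steps.
Sum over h with 2 ≤ h ≤ 10, h ≡ 0 (mod 2), 12-h ≡ 0 (mod 2):
h=2: C(12,2)·C(2,0)·C(10,6) = 66·1·210 = 13860
h=4: C(12,4)·C(4,1)·C(8,5) = 495·4·56 = 110880
h=6: C(12,6)·C(6,2)·C(6,4) = 924·15·15 = 207900
h=8: C(12,8)·C(8,3)·C(4,3) = 495·56·4 = 110880
h=10: C(12,10)·C(10,4)·C(2,2) = 66·210·1 = 13860
Total favorable: 457380
Total paths: 4^12 = 16777216
P = 457380/16777216 = 114345/4194304

Answer: 114345/4194304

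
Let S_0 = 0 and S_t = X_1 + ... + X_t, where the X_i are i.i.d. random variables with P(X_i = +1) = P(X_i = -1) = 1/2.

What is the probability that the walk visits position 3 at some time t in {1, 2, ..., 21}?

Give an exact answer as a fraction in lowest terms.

Count via complement. Let g(t,s) = #length-t paths at position s with S_1..S_t all ≠ 3.
g(t,s) = g(t-1,s-1) + g(t-1,s+1) for s ≠ 3; g(t,3) = 0.
t=0: g(0,0)=1
t=1: g(1,-1)=1 g(1,1)=1
t=2: g(2,-2)=1 g(2,0)=2 g(2,2)=1
t=3: g(3,-3)=1 g(3,-1)=3 g(3,1)=3
t=4: g(4,-4)=1 g(4,-2)=4 g(4,0)=6 g(4,2)=3
t=5: g(5,-5)=1 g(5,-3)=5 g(5,-1)=10 g(5,1)=9
t=6: g(6,-6)=1 g(6,-4)=6 g(6,-2)=15 g(6,0)=19 g(6,2)=9
t=7: g(7,-7)=1 g(7,-5)=7 g(7,-3)=21 g(7,-1)=34 g(7,1)=28
t=8: g(8,-8)=1 g(8,-6)=8 g(8,-4)=28 g(8,-2)=55 g(8,0)=62 g(8,2)=28
t=9: g(9,-9)=1 g(9,-7)=9 g(9,-5)=36 g(9,-3)=83 g(9,-1)=117 g(9,1)=90
t=10: g(10,-10)=1 g(10,-8)=10 g(10,-6)=45 g(10,-4)=119 g(10,-2)=200 g(10,0)=207 g(10,2)=90
t=11: g(11,-11)=1 g(11,-9)=11 g(11,-7)=55 g(11,-5)=164 g(11,-3)=319 g(11,-1)=407 g(11,1)=297
t=12: g(12,-12)=1 g(12,-10)=12 g(12,-8)=66 g(12,-6)=219 g(12,-4)=483 g(12,-2)=726 g(12,0)=704 g(12,2)=297
t=13: g(13,-13)=1 g(13,-11)=13 g(13,-9)=78 g(13,-7)=285 g(13,-5)=702 g(13,-3)=1209 g(13,-1)=1430 g(13,1)=1001
t=14: g(14,-14)=1 g(14,-12)=14 g(14,-10)=91 g(14,-8)=363 g(14,-6)=987 g(14,-4)=1911 g(14,-2)=2639 g(14,0)=2431 g(14,2)=1001
t=15: g(15,-15)=1 g(15,-13)=15 g(15,-11)=105 g(15,-9)=454 g(15,-7)=1350 g(15,-5)=2898 g(15,-3)=4550 g(15,-1)=5070 g(15,1)=3432
t=16: g(16,-16)=1 g(16,-14)=16 g(16,-12)=120 g(16,-10)=559 g(16,-8)=1804 g(16,-6)=4248 g(16,-4)=7448 g(16,-2)=9620 g(16,0)=8502 g(16,2)=3432
t=17: g(17,-17)=1 g(17,-15)=17 g(17,-13)=136 g(17,-11)=679 g(17,-9)=2363 g(17,-7)=6052 g(17,-5)=11696 g(17,-3)=17068 g(17,-1)=18122 g(17,1)=11934
t=18: g(18,-18)=1 g(18,-16)=18 g(18,-14)=153 g(18,-12)=815 g(18,-10)=3042 g(18,-8)=8415 g(18,-6)=17748 g(18,-4)=28764 g(18,-2)=35190 g(18,0)=30056 g(18,2)=11934
t=19: g(19,-19)=1 g(19,-17)=19 g(19,-15)=171 g(19,-13)=968 g(19,-11)=3857 g(19,-9)=11457 g(19,-7)=26163 g(19,-5)=46512 g(19,-3)=63954 g(19,-1)=65246 g(19,1)=41990
t=20: g(20,-20)=1 g(20,-18)=20 g(20,-16)=190 g(20,-14)=1139 g(20,-12)=4825 g(20,-10)=15314 g(20,-8)=37620 g(20,-6)=72675 g(20,-4)=110466 g(20,-2)=129200 g(20,0)=107236 g(20,2)=41990
t=21: g(21,-21)=1 g(21,-19)=21 g(21,-17)=210 g(21,-15)=1329 g(21,-13)=5964 g(21,-11)=20139 g(21,-9)=52934 g(21,-7)=110295 g(21,-5)=183141 g(21,-3)=239666 g(21,-1)=236436 g(21,1)=149226
Paths never hitting 3: Σ_s g(21,s) = 999362
Paths hitting 3: 2^21 - 999362 = 1097790
P = 1097790/2097152 = 548895/1048576

Answer: 548895/1048576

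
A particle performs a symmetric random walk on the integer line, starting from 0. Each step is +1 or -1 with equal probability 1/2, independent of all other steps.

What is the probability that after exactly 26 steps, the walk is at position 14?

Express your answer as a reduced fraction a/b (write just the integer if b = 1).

Answer: 115115/33554432

Derivation:
To reach position 14 after 26 steps: need 20 steps of +1 and 6 of -1.
Favorable paths: C(26,20) = 230230
Total paths: 2^26 = 67108864
P = 230230/67108864 = 115115/33554432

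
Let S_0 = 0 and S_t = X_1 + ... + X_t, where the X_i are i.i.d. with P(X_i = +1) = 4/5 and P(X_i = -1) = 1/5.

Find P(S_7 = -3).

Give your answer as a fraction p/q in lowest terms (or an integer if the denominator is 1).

Answer: 336/78125

Derivation:
To reach position -3 after 7 steps: need 2 steps of +1 and 5 steps of -1.
Number of such sequences: C(7,2) = 21
Each has probability (4/5)^2 · (1/5)^5 = 16/78125
P = 21 · 16/78125 = 336/78125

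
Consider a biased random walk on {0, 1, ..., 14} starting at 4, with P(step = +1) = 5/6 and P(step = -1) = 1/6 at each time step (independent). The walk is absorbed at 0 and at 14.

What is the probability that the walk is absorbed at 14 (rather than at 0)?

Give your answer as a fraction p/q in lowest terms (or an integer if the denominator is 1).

Biased walk: p = 5/6, q = 1/6, r = q/p = 1/5
Gambler's ruin: P(hit 14 before 0 | start at 4) = (1 - r^a)/(1 - r^N)
r^4 = 1/625; r^14 = 1/6103515625
P = (1 - 1/625) / (1 - 1/6103515625) = 624/625 / 6103515624/6103515625 = 253906250/254313151

Answer: 253906250/254313151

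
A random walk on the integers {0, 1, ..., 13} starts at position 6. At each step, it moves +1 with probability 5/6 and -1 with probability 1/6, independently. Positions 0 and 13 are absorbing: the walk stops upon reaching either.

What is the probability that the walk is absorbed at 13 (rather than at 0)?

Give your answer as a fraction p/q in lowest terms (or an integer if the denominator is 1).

Answer: 305156250/305175781

Derivation:
Biased walk: p = 5/6, q = 1/6, r = q/p = 1/5
Gambler's ruin: P(hit 13 before 0 | start at 6) = (1 - r^a)/(1 - r^N)
r^6 = 1/15625; r^13 = 1/1220703125
P = (1 - 1/15625) / (1 - 1/1220703125) = 15624/15625 / 1220703124/1220703125 = 305156250/305175781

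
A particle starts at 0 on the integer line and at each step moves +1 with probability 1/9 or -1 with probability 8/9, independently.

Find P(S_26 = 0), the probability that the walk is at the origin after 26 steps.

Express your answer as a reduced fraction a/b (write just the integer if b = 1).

To be at 0 after 26 steps: need exactly 13 steps of +1 and 13 of -1.
Number of such sequences: C(26,13) = 10400600
Each has probability (1/9)^13 · (8/9)^13 = 549755813888/6461081889226673298932241
P = 10400600 · 549755813888/6461081889226673298932241 = 5717790317923532800/6461081889226673298932241

Answer: 5717790317923532800/6461081889226673298932241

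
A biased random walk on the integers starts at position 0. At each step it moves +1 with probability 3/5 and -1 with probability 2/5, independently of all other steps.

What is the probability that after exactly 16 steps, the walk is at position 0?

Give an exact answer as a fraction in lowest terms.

To be at 0 after 16 steps: need exactly 8 steps of +1 and 8 of -1.
Number of such sequences: C(16,8) = 12870
Each has probability (3/5)^8 · (2/5)^8 = 1679616/152587890625
P = 12870 · 1679616/152587890625 = 4323331584/30517578125

Answer: 4323331584/30517578125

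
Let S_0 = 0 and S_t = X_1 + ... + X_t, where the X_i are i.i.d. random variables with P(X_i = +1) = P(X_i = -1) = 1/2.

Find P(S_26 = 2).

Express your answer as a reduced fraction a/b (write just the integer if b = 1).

Answer: 2414425/16777216

Derivation:
To reach position 2 after 26 steps: need 14 steps of +1 and 12 of -1.
Favorable paths: C(26,14) = 9657700
Total paths: 2^26 = 67108864
P = 9657700/67108864 = 2414425/16777216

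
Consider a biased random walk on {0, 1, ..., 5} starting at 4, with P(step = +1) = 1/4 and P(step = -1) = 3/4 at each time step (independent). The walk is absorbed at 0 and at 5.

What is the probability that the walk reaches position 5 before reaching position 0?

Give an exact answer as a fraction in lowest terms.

Biased walk: p = 1/4, q = 3/4, r = q/p = 3
Gambler's ruin: P(hit 5 before 0 | start at 4) = (1 - r^a)/(1 - r^N)
r^4 = 81; r^5 = 243
P = (1 - 81) / (1 - 243) = -80 / -242 = 40/121

Answer: 40/121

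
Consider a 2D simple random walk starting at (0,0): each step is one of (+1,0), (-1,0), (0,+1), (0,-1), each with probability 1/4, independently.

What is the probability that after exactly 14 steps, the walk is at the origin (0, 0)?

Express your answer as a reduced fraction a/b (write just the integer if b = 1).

Answer: 184041/4194304

Derivation:
Let h be the number of horizontal steps (so 14-h are vertical). To end at (0,0) need (h+0)/2 right-steps and ((14-h)+0)/2 up-steps.
Sum over h with 0 ≤ h ≤ 14, h ≡ 0 (mod 2), 14-h ≡ 0 (mod 2):
h=0: C(14,0)·C(0,0)·C(14,7) = 1·1·3432 = 3432
h=2: C(14,2)·C(2,1)·C(12,6) = 91·2·924 = 168168
h=4: C(14,4)·C(4,2)·C(10,5) = 1001·6·252 = 1513512
h=6: C(14,6)·C(6,3)·C(8,4) = 3003·20·70 = 4204200
h=8: C(14,8)·C(8,4)·C(6,3) = 3003·70·20 = 4204200
h=10: C(14,10)·C(10,5)·C(4,2) = 1001·252·6 = 1513512
h=12: C(14,12)·C(12,6)·C(2,1) = 91·924·2 = 168168
h=14: C(14,14)·C(14,7)·C(0,0) = 1·3432·1 = 3432
Total favorable: 11778624
Total paths: 4^14 = 268435456
P = 11778624/268435456 = 184041/4194304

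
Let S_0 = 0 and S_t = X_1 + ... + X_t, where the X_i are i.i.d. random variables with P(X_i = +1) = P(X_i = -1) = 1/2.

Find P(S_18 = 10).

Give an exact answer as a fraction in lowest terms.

Answer: 765/65536

Derivation:
To reach position 10 after 18 steps: need 14 steps of +1 and 4 of -1.
Favorable paths: C(18,14) = 3060
Total paths: 2^18 = 262144
P = 3060/262144 = 765/65536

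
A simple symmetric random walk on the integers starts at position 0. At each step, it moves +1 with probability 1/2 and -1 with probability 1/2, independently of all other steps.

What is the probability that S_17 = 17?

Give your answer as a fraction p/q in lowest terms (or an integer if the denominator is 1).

Answer: 1/131072

Derivation:
To reach position 17 after 17 steps: need 17 steps of +1 and 0 of -1.
Favorable paths: C(17,17) = 1
Total paths: 2^17 = 131072
P = 1/131072 = 1/131072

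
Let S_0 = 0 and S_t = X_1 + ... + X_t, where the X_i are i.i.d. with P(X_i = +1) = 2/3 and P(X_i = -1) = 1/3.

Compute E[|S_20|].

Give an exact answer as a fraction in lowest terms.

S_20 takes values m ≡ 0 (mod 2) with |m| ≤ 20; P(S_20=m) = C(20,(20+m)/2) · (2/3)^((20+m)/2) · (1/3)^((20-m)/2).
Distribution: P(S=-20)=1/3486784401, P(S=-18)=40/3486784401, P(S=-16)=760/3486784401, P(S=-14)=3040/1162261467, P(S=-12)=25840/1162261467, P(S=-10)=165376/1162261467, P(S=-8)=826880/1162261467, P(S=-6)=3307520/1162261467, P(S=-4)=10749440/1162261467, P(S=-2)=85995520/3486784401, P(S=0)=189190144/3486784401, P(S=2)=343982080/3486784401, P(S=4)=171991040/1162261467, P(S=6)=211681280/1162261467, P(S=8)=211681280/1162261467, P(S=10)=169345024/1162261467, P(S=12)=105840640/1162261467, P(S=14)=49807360/1162261467, P(S=16)=49807360/3486784401, P(S=18)=10485760/3486784401, P(S=20)=1048576/3486784401
E[|S_20|] = Σ_m |m|·P(S_20=m) = 24018023140/3486784401

Answer: 24018023140/3486784401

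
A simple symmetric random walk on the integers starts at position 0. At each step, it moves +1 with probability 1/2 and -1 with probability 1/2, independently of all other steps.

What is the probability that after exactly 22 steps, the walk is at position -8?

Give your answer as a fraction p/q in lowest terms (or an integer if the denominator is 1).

To reach position -8 after 22 steps: need 7 steps of +1 and 15 of -1.
Favorable paths: C(22,7) = 170544
Total paths: 2^22 = 4194304
P = 170544/4194304 = 10659/262144

Answer: 10659/262144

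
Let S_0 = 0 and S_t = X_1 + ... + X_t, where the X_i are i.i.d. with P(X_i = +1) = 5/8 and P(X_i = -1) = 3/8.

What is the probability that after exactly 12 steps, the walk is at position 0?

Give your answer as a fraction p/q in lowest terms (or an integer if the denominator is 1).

To be at 0 after 12 steps: need exactly 6 steps of +1 and 6 of -1.
Number of such sequences: C(12,6) = 924
Each has probability (5/8)^6 · (3/8)^6 = 11390625/68719476736
P = 924 · 11390625/68719476736 = 2631234375/17179869184

Answer: 2631234375/17179869184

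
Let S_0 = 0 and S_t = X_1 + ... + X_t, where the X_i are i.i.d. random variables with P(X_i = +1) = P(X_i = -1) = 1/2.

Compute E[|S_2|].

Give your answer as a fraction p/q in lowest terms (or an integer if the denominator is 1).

Answer: 1

Derivation:
S_2 takes values m ≡ 0 (mod 2) with |m| ≤ 2; P(S_2=m) = C(2,(2+m)/2)/2^2.
Total paths: 2^2 = 4
Distribution: P(S=-2)=1/4, P(S=0)=2/4, P(S=2)=1/4
E[|S_2|] = Σ_m |m|·P(S_2=m) = 4/4 = 1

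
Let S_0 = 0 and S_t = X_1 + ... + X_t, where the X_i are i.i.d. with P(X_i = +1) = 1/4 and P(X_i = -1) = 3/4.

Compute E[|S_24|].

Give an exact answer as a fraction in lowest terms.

S_24 takes values m ≡ 0 (mod 2) with |m| ≤ 24; P(S_24=m) = C(24,(24+m)/2) · (1/4)^((24+m)/2) · (3/4)^((24-m)/2).
Distribution: P(S=-24)=282429536481/281474976710656, P(S=-22)=282429536481/35184372088832, P(S=-20)=2165293113021/70368744177664, P(S=-18)=2646469360359/35184372088832, P(S=-16)=18525285522513/140737488355328, P(S=-14)=6175095174171/35184372088832, P(S=-12)=13036312034361/70368744177664, P(S=-10)=5586990871869/35184372088832, P(S=-8)=31659614940591/281474976710656, P(S=-6)=1172578331133/17592186044416, P(S=-4)=1172578331133/35184372088832, P(S=-2)=248728736907/17592186044416, P(S=0)=359274842199/70368744177664, P(S=2)=27636526323/17592186044416, P(S=4)=14476275693/35184372088832, P(S=6)=1608475077/17592186044416, P(S=8)=4825425231/281474976710656, P(S=10)=94616181/35184372088832, P(S=12)=24530121/70368744177664, P(S=14)=1291059/35184372088832, P(S=16)=430353/140737488355328, P(S=18)=6831/35184372088832, P(S=20)=621/70368744177664, P(S=22)=9/35184372088832, P(S=24)=1/281474976710656
E[|S_24|] = Σ_m |m|·P(S_24=m) = 105649962067677/8796093022208

Answer: 105649962067677/8796093022208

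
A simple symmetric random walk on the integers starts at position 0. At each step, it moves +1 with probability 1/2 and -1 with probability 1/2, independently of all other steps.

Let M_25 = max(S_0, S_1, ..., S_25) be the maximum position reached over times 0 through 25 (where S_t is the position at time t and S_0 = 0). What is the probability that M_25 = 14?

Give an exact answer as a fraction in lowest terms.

Answer: 26565/16777216

Derivation:
Let M_25 = max(S_0,...,S_25). Use the reflection principle: for j ≥ 1, #{paths with M_25 ≥ j} = #{S_25 ≥ j} + #{S_25 ≥ j+1}.
By reflection, #{M_25 ≥ 14} = #{S_25 ≥ 14} + #{S_25 ≥ 15} = 68406 + 68406 = 136812.
#{M_25 ≥ 15} = #{S_25 ≥ 15} + #{S_25 ≥ 16} = 68406 + 15276 = 83682.
#{M_25 = 14} = 136812 - 83682 = 53130.
P(M_25 = 14) = 53130/33554432 = 26565/16777216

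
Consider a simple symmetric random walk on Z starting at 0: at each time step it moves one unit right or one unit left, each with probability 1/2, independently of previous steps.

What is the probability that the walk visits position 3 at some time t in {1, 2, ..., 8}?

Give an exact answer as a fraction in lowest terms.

Answer: 37/128

Derivation:
Count via complement. Let g(t,s) = #length-t paths at position s with S_1..S_t all ≠ 3.
g(t,s) = g(t-1,s-1) + g(t-1,s+1) for s ≠ 3; g(t,3) = 0.
t=0: g(0,0)=1
t=1: g(1,-1)=1 g(1,1)=1
t=2: g(2,-2)=1 g(2,0)=2 g(2,2)=1
t=3: g(3,-3)=1 g(3,-1)=3 g(3,1)=3
t=4: g(4,-4)=1 g(4,-2)=4 g(4,0)=6 g(4,2)=3
t=5: g(5,-5)=1 g(5,-3)=5 g(5,-1)=10 g(5,1)=9
t=6: g(6,-6)=1 g(6,-4)=6 g(6,-2)=15 g(6,0)=19 g(6,2)=9
t=7: g(7,-7)=1 g(7,-5)=7 g(7,-3)=21 g(7,-1)=34 g(7,1)=28
t=8: g(8,-8)=1 g(8,-6)=8 g(8,-4)=28 g(8,-2)=55 g(8,0)=62 g(8,2)=28
Paths never hitting 3: Σ_s g(8,s) = 182
Paths hitting 3: 2^8 - 182 = 74
P = 74/256 = 37/128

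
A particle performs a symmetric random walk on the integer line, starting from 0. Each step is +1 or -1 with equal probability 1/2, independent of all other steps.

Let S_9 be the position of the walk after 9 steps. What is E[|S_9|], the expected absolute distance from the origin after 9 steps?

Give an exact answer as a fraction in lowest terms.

S_9 takes values m ≡ 1 (mod 2) with |m| ≤ 9; P(S_9=m) = C(9,(9+m)/2)/2^9.
Total paths: 2^9 = 512
Distribution: P(S=-9)=1/512, P(S=-7)=9/512, P(S=-5)=36/512, P(S=-3)=84/512, P(S=-1)=126/512, P(S=1)=126/512, P(S=3)=84/512, P(S=5)=36/512, P(S=7)=9/512, P(S=9)=1/512
E[|S_9|] = Σ_m |m|·P(S_9=m) = 1260/512 = 315/128

Answer: 315/128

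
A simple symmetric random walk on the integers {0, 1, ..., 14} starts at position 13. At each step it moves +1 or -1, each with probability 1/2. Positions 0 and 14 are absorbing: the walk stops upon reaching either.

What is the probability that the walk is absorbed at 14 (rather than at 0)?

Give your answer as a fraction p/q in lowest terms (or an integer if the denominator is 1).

Answer: 13/14

Derivation:
Symmetric walk (p = 1/2): the harmonic-function argument gives P(hit 14 before 0 | start at 13) = a/N.
P = 13/14 = 13/14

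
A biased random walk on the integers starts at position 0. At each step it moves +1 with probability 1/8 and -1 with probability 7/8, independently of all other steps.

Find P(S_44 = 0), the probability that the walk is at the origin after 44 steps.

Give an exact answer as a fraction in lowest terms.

Answer: 1028331302081763616040255572785/680564733841876926926749214863536422912

Derivation:
To be at 0 after 44 steps: need exactly 22 steps of +1 and 22 of -1.
Number of such sequences: C(44,22) = 2104098963720
Each has probability (1/8)^22 · (7/8)^22 = 3909821048582988049/5444517870735015415413993718908291383296
P = 2104098963720 · 3909821048582988049/5444517870735015415413993718908291383296 = 1028331302081763616040255572785/680564733841876926926749214863536422912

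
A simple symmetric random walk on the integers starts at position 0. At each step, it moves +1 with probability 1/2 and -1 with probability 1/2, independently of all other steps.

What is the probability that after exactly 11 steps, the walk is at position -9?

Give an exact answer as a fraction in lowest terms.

To reach position -9 after 11 steps: need 1 step of +1 and 10 of -1.
Favorable paths: C(11,1) = 11
Total paths: 2^11 = 2048
P = 11/2048 = 11/2048

Answer: 11/2048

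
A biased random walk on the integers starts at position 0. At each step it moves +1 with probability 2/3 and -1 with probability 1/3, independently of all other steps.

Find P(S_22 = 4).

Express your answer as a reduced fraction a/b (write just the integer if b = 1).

To reach position 4 after 22 steps: need 13 steps of +1 and 9 steps of -1.
Number of such sequences: C(22,13) = 497420
Each has probability (2/3)^13 · (1/3)^9 = 8192/31381059609
P = 497420 · 8192/31381059609 = 4074864640/31381059609

Answer: 4074864640/31381059609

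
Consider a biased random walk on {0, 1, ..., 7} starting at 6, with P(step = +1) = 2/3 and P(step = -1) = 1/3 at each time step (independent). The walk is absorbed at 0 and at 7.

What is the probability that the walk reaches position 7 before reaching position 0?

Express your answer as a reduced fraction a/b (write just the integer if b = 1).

Answer: 126/127

Derivation:
Biased walk: p = 2/3, q = 1/3, r = q/p = 1/2
Gambler's ruin: P(hit 7 before 0 | start at 6) = (1 - r^a)/(1 - r^N)
r^6 = 1/64; r^7 = 1/128
P = (1 - 1/64) / (1 - 1/128) = 63/64 / 127/128 = 126/127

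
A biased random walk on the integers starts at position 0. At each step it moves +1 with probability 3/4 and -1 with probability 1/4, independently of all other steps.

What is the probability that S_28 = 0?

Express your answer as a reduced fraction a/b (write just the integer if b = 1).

Answer: 23984556773175/9007199254740992

Derivation:
To be at 0 after 28 steps: need exactly 14 steps of +1 and 14 of -1.
Number of such sequences: C(28,14) = 40116600
Each has probability (3/4)^14 · (1/4)^14 = 4782969/72057594037927936
P = 40116600 · 4782969/72057594037927936 = 23984556773175/9007199254740992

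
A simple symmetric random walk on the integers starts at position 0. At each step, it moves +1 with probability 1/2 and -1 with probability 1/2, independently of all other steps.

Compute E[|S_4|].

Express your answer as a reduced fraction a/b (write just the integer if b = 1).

S_4 takes values m ≡ 0 (mod 2) with |m| ≤ 4; P(S_4=m) = C(4,(4+m)/2)/2^4.
Total paths: 2^4 = 16
Distribution: P(S=-4)=1/16, P(S=-2)=4/16, P(S=0)=6/16, P(S=2)=4/16, P(S=4)=1/16
E[|S_4|] = Σ_m |m|·P(S_4=m) = 24/16 = 3/2

Answer: 3/2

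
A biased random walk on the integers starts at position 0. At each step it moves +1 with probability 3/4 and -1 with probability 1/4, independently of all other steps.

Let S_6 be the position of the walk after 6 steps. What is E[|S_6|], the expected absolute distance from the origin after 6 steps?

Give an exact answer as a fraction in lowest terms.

S_6 takes values m ≡ 0 (mod 2) with |m| ≤ 6; P(S_6=m) = C(6,(6+m)/2) · (3/4)^((6+m)/2) · (1/4)^((6-m)/2).
Distribution: P(S=-6)=1/4096, P(S=-4)=9/2048, P(S=-2)=135/4096, P(S=0)=135/1024, P(S=2)=1215/4096, P(S=4)=729/2048, P(S=6)=729/4096
E[|S_6|] = Σ_m |m|·P(S_6=m) = 1623/512

Answer: 1623/512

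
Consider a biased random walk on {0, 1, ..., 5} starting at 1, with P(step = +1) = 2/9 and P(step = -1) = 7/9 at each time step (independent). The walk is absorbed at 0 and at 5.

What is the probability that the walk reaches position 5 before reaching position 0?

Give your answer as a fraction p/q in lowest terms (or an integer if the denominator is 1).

Answer: 16/3355

Derivation:
Biased walk: p = 2/9, q = 7/9, r = q/p = 7/2
Gambler's ruin: P(hit 5 before 0 | start at 1) = (1 - r^a)/(1 - r^N)
r^1 = 7/2; r^5 = 16807/32
P = (1 - 7/2) / (1 - 16807/32) = -5/2 / -16775/32 = 16/3355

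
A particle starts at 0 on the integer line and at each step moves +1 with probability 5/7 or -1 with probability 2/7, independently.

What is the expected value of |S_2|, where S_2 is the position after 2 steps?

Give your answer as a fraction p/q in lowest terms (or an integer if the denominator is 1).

Answer: 58/49

Derivation:
S_2 takes values m ≡ 0 (mod 2) with |m| ≤ 2; P(S_2=m) = C(2,(2+m)/2) · (5/7)^((2+m)/2) · (2/7)^((2-m)/2).
Distribution: P(S=-2)=4/49, P(S=0)=20/49, P(S=2)=25/49
E[|S_2|] = Σ_m |m|·P(S_2=m) = 58/49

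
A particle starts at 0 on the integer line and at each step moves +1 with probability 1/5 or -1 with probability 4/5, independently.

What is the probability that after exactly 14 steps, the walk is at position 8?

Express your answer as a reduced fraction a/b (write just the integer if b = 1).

Answer: 23296/6103515625

Derivation:
To reach position 8 after 14 steps: need 11 steps of +1 and 3 steps of -1.
Number of such sequences: C(14,11) = 364
Each has probability (1/5)^11 · (4/5)^3 = 64/6103515625
P = 364 · 64/6103515625 = 23296/6103515625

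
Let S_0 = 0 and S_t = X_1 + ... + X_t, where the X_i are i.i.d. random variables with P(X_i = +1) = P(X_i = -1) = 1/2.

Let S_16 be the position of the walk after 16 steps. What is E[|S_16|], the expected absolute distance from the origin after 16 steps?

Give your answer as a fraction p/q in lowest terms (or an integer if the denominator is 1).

Answer: 6435/2048

Derivation:
S_16 takes values m ≡ 0 (mod 2) with |m| ≤ 16; P(S_16=m) = C(16,(16+m)/2)/2^16.
Total paths: 2^16 = 65536
Distribution: P(S=-16)=1/65536, P(S=-14)=16/65536, P(S=-12)=120/65536, P(S=-10)=560/65536, P(S=-8)=1820/65536, P(S=-6)=4368/65536, P(S=-4)=8008/65536, P(S=-2)=11440/65536, P(S=0)=12870/65536, P(S=2)=11440/65536, P(S=4)=8008/65536, P(S=6)=4368/65536, P(S=8)=1820/65536, P(S=10)=560/65536, P(S=12)=120/65536, P(S=14)=16/65536, P(S=16)=1/65536
E[|S_16|] = Σ_m |m|·P(S_16=m) = 205920/65536 = 6435/2048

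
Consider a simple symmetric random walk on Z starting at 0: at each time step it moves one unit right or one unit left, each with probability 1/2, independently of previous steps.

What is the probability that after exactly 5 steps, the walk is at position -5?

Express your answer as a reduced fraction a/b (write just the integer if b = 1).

Answer: 1/32

Derivation:
To reach position -5 after 5 steps: need 0 steps of +1 and 5 of -1.
Favorable paths: C(5,0) = 1
Total paths: 2^5 = 32
P = 1/32 = 1/32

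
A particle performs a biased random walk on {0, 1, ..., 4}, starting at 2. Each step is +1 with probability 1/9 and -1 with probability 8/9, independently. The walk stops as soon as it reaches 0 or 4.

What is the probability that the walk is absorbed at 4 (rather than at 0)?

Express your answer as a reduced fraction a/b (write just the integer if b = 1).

Answer: 1/65

Derivation:
Biased walk: p = 1/9, q = 8/9, r = q/p = 8
Gambler's ruin: P(hit 4 before 0 | start at 2) = (1 - r^a)/(1 - r^N)
r^2 = 64; r^4 = 4096
P = (1 - 64) / (1 - 4096) = -63 / -4095 = 1/65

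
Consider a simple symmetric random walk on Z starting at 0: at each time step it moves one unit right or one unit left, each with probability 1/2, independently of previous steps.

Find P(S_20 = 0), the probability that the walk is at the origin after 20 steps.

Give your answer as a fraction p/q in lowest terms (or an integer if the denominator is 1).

Answer: 46189/262144

Derivation:
To return to 0 after 20 steps: need exactly 10 steps of +1 and 10 of -1.
Favorable paths: C(20,10) = 184756
Total paths: 2^20 = 1048576
P = 184756/1048576 = 46189/262144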